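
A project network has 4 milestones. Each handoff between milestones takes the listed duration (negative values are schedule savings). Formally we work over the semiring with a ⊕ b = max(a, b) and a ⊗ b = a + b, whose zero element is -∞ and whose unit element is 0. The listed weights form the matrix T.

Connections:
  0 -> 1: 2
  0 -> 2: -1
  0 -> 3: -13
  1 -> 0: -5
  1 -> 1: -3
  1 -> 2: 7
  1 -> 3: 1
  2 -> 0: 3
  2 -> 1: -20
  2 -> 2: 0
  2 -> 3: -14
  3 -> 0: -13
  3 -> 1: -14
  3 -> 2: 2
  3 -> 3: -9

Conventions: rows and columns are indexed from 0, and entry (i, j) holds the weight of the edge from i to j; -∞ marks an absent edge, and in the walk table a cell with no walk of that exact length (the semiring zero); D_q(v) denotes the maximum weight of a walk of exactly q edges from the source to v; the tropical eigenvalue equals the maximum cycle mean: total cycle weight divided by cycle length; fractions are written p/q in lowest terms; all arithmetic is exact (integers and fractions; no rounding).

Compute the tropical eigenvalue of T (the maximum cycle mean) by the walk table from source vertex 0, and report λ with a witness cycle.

q=0: [0, -∞, -∞, -∞]
q=1: [-∞, 2, -1, -13]
q=2: [2, -1, 9, 3]
q=3: [12, 4, 9, 0]
q=4: [12, 14, 11, 5]
Optimal cycle mean attained by: cycle 0->1->2->0, total 2 + 7 + 3, length 3.
Answer: λ = 4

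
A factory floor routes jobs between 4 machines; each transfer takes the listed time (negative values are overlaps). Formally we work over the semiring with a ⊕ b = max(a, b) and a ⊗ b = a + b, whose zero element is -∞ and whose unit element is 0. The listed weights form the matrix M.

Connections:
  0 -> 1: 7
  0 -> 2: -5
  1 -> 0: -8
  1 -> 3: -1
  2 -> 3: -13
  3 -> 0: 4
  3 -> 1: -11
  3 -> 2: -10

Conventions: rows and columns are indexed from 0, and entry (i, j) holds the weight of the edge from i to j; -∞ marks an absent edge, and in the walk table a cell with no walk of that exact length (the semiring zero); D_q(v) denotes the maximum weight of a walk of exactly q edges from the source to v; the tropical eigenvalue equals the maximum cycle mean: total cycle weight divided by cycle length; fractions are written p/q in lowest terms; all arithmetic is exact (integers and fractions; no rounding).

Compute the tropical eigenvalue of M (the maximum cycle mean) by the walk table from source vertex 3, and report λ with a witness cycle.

q=0: [-∞, -∞, -∞, 0]
q=1: [4, -11, -10, -∞]
q=2: [-19, 11, -1, -12]
q=3: [3, -12, -22, 10]
q=4: [14, 10, 0, -13]
Optimal cycle mean attained by: cycle 0->1->3->0, total 7 + (-1) + 4, length 3.
Answer: λ = 10/3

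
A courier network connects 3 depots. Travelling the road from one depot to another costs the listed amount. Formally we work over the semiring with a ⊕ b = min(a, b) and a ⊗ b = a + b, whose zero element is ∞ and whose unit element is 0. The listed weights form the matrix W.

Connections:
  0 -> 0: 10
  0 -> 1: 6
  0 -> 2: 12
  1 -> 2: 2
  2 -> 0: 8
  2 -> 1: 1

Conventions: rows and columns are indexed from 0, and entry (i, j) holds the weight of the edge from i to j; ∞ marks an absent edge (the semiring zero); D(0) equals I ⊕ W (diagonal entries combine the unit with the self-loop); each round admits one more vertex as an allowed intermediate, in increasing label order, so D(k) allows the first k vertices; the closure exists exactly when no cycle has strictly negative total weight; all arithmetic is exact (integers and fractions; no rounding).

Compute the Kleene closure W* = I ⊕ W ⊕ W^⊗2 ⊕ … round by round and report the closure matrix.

D(0):
  [0, 6, 12]
  [∞, 0, 2]
  [8, 1, 0]
D(1):
  [0, 6, 12]
  [∞, 0, 2]
  [8, 1, 0]
D(2):
  [0, 6, 8]
  [∞, 0, 2]
  [8, 1, 0]
D(3):
  [0, 6, 8]
  [10, 0, 2]
  [8, 1, 0]
Answer: W* = [[0, 6, 8], [10, 0, 2], [8, 1, 0]]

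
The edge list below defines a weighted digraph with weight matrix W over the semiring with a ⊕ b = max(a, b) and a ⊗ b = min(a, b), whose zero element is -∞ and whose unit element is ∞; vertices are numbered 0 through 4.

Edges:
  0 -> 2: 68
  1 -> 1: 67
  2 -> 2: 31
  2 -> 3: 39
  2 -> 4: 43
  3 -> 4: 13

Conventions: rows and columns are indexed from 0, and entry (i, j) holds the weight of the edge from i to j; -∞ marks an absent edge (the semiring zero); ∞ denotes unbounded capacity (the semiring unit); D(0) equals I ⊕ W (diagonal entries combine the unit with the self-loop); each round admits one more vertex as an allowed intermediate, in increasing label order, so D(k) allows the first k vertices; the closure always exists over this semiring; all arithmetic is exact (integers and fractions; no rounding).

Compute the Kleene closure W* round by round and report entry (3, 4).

D(0):
  [∞, -∞, 68, -∞, -∞]
  [-∞, ∞, -∞, -∞, -∞]
  [-∞, -∞, ∞, 39, 43]
  [-∞, -∞, -∞, ∞, 13]
  [-∞, -∞, -∞, -∞, ∞]
D(1):
  [∞, -∞, 68, -∞, -∞]
  [-∞, ∞, -∞, -∞, -∞]
  [-∞, -∞, ∞, 39, 43]
  [-∞, -∞, -∞, ∞, 13]
  [-∞, -∞, -∞, -∞, ∞]
D(2):
  [∞, -∞, 68, -∞, -∞]
  [-∞, ∞, -∞, -∞, -∞]
  [-∞, -∞, ∞, 39, 43]
  [-∞, -∞, -∞, ∞, 13]
  [-∞, -∞, -∞, -∞, ∞]
D(3):
  [∞, -∞, 68, 39, 43]
  [-∞, ∞, -∞, -∞, -∞]
  [-∞, -∞, ∞, 39, 43]
  [-∞, -∞, -∞, ∞, 13]
  [-∞, -∞, -∞, -∞, ∞]
D(4):
  [∞, -∞, 68, 39, 43]
  [-∞, ∞, -∞, -∞, -∞]
  [-∞, -∞, ∞, 39, 43]
  [-∞, -∞, -∞, ∞, 13]
  [-∞, -∞, -∞, -∞, ∞]
D(5):
  [∞, -∞, 68, 39, 43]
  [-∞, ∞, -∞, -∞, -∞]
  [-∞, -∞, ∞, 39, 43]
  [-∞, -∞, -∞, ∞, 13]
  [-∞, -∞, -∞, -∞, ∞]
Answer: W*[3][4] = 13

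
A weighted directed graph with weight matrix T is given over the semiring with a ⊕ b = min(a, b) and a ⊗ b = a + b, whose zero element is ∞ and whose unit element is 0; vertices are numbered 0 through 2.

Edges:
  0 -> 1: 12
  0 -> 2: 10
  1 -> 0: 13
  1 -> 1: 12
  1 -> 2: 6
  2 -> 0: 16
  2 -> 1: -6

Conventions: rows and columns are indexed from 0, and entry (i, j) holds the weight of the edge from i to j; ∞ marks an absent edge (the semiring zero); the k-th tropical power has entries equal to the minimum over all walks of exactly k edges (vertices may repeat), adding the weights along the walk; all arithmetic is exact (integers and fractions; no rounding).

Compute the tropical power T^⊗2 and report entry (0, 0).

T^⊗2:
  [25, 4, 18]
  [22, 0, 18]
  [7, 6, 0]
Key observation: the optimum is the walk 0->1->0, with weight 12 + 13 = 25.
Optimal value attained by: walk 0->1->0.
Answer: (T^⊗2)[0][0] = 25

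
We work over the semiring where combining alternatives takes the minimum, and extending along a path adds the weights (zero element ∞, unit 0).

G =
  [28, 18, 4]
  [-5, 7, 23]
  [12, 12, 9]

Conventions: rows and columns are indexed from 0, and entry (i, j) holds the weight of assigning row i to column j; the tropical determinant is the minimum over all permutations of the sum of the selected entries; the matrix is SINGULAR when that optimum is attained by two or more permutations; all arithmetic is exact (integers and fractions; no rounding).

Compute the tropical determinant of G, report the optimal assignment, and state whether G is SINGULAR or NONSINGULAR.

σ = (0, 1, 2): 28 + 7 + 9 = 44
σ = (0, 2, 1): 28 + 23 + 12 = 63
σ = (1, 0, 2): 18 + (-5) + 9 = 22
σ = (1, 2, 0): 18 + 23 + 12 = 53
σ = (2, 0, 1): 4 + (-5) + 12 = 11
σ = (2, 1, 0): 4 + 7 + 12 = 23
Optimal value attained by: σ = (2, 0, 1).
Answer: det⊕(G) = 11; verdict: NONSINGULAR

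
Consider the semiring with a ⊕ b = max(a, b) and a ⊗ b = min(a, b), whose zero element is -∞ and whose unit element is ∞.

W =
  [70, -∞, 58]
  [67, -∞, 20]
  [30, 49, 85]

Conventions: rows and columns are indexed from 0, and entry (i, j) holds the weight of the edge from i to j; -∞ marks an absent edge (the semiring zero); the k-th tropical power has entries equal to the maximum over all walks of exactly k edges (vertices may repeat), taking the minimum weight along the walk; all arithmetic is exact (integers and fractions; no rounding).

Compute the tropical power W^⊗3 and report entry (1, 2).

W^⊗2:
  [70, 49, 58]
  [67, 20, 58]
  [49, 49, 85]
W^⊗3:
  [70, 49, 58]
  [67, 49, 58]
  [49, 49, 85]
Key observation: the optimum is the walk 1->0->0->2, with weight 67 min 70 min 58 = 58.
Optimal value attained by: walk 1->0->0->2.
Answer: (W^⊗3)[1][2] = 58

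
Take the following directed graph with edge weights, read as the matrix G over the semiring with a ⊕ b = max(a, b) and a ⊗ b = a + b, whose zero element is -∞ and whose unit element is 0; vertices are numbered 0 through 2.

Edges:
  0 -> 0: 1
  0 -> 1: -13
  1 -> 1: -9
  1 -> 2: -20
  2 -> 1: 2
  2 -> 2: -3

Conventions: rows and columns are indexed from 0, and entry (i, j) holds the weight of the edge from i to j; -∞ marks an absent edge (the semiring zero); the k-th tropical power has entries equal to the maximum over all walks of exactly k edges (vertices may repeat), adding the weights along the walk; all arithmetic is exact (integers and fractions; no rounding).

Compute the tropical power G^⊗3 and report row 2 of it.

G^⊗2:
  [2, -12, -33]
  [-∞, -18, -23]
  [-∞, -1, -6]
G^⊗3:
  [3, -11, -32]
  [-∞, -21, -26]
  [-∞, -4, -9]
Answer: row 2 of G^⊗3 = [-∞, -4, -9]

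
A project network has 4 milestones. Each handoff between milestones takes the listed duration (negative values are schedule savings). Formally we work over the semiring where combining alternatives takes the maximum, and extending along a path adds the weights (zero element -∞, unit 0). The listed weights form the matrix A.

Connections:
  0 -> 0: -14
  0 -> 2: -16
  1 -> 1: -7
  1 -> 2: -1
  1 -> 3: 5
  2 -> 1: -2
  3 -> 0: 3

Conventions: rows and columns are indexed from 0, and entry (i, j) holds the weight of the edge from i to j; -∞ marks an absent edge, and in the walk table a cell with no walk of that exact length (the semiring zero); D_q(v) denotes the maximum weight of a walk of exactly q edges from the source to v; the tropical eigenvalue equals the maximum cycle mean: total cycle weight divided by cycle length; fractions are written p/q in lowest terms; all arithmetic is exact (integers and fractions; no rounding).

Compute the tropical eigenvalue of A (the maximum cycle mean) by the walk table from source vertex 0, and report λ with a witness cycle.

q=0: [0, -∞, -∞, -∞]
q=1: [-14, -∞, -16, -∞]
q=2: [-28, -18, -30, -∞]
q=3: [-42, -25, -19, -13]
q=4: [-10, -21, -26, -20]
Optimal cycle mean attained by: cycle 1->2->1, total (-1) + (-2), length 2.
Answer: λ = -3/2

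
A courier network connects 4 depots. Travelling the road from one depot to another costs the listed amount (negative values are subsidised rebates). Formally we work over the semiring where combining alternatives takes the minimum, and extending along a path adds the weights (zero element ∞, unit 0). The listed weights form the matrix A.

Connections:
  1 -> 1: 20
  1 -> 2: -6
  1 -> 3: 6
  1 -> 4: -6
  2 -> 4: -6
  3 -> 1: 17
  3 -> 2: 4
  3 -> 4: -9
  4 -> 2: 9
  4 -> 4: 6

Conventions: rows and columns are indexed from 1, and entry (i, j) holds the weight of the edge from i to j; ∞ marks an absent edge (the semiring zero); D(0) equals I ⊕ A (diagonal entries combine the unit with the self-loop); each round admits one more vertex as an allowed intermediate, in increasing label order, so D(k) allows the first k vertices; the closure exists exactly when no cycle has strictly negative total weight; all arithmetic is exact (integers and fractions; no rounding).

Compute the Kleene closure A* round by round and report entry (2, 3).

D(0):
  [0, -6, 6, -6]
  [∞, 0, ∞, -6]
  [17, 4, 0, -9]
  [∞, 9, ∞, 0]
D(1):
  [0, -6, 6, -6]
  [∞, 0, ∞, -6]
  [17, 4, 0, -9]
  [∞, 9, ∞, 0]
D(2):
  [0, -6, 6, -12]
  [∞, 0, ∞, -6]
  [17, 4, 0, -9]
  [∞, 9, ∞, 0]
D(3):
  [0, -6, 6, -12]
  [∞, 0, ∞, -6]
  [17, 4, 0, -9]
  [∞, 9, ∞, 0]
D(4):
  [0, -6, 6, -12]
  [∞, 0, ∞, -6]
  [17, 0, 0, -9]
  [∞, 9, ∞, 0]
Answer: A*[2][3] = ∞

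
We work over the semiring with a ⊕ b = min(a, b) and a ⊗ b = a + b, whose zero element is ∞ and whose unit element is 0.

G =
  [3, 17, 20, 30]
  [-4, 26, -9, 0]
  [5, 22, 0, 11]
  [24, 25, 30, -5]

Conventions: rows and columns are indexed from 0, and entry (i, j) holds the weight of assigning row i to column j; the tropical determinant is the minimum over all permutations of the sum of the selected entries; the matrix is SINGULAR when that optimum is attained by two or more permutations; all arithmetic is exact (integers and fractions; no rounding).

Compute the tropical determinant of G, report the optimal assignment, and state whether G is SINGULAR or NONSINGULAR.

σ = (0, 1, 2, 3): 3 + 26 + 0 + (-5) = 24
σ = (0, 1, 3, 2): 3 + 26 + 11 + 30 = 70
σ = (0, 2, 1, 3): 3 + (-9) + 22 + (-5) = 11
σ = (0, 2, 3, 1): 3 + (-9) + 11 + 25 = 30
σ = (0, 3, 1, 2): 3 + 0 + 22 + 30 = 55
σ = (0, 3, 2, 1): 3 + 0 + 0 + 25 = 28
σ = (1, 0, 2, 3): 17 + (-4) + 0 + (-5) = 8
σ = (1, 0, 3, 2): 17 + (-4) + 11 + 30 = 54
σ = (1, 2, 0, 3): 17 + (-9) + 5 + (-5) = 8
σ = (1, 2, 3, 0): 17 + (-9) + 11 + 24 = 43
σ = (1, 3, 0, 2): 17 + 0 + 5 + 30 = 52
σ = (1, 3, 2, 0): 17 + 0 + 0 + 24 = 41
σ = (2, 0, 1, 3): 20 + (-4) + 22 + (-5) = 33
σ = (2, 0, 3, 1): 20 + (-4) + 11 + 25 = 52
σ = (2, 1, 0, 3): 20 + 26 + 5 + (-5) = 46
σ = (2, 1, 3, 0): 20 + 26 + 11 + 24 = 81
σ = (2, 3, 0, 1): 20 + 0 + 5 + 25 = 50
σ = (2, 3, 1, 0): 20 + 0 + 22 + 24 = 66
σ = (3, 0, 1, 2): 30 + (-4) + 22 + 30 = 78
σ = (3, 0, 2, 1): 30 + (-4) + 0 + 25 = 51
σ = (3, 1, 0, 2): 30 + 26 + 5 + 30 = 91
σ = (3, 1, 2, 0): 30 + 26 + 0 + 24 = 80
σ = (3, 2, 0, 1): 30 + (-9) + 5 + 25 = 51
σ = (3, 2, 1, 0): 30 + (-9) + 22 + 24 = 67
Optimal value attained by: σ = (1, 0, 2, 3).
Answer: det⊕(G) = 8; verdict: SINGULAR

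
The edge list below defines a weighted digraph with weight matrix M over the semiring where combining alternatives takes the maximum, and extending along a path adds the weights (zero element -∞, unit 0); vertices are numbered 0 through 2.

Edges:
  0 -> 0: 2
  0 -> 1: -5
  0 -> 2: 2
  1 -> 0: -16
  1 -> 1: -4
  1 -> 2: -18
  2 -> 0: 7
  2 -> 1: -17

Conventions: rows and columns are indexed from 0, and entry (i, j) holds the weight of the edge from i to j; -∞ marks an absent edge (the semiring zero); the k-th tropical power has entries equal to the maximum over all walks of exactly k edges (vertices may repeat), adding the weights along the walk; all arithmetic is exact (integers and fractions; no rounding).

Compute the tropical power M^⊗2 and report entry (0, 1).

M^⊗2:
  [9, -3, 4]
  [-11, -8, -14]
  [9, 2, 9]
Key observation: the optimum is the walk 0->0->1, with weight 2 + (-5) = -3.
Optimal value attained by: walk 0->0->1.
Answer: (M^⊗2)[0][1] = -3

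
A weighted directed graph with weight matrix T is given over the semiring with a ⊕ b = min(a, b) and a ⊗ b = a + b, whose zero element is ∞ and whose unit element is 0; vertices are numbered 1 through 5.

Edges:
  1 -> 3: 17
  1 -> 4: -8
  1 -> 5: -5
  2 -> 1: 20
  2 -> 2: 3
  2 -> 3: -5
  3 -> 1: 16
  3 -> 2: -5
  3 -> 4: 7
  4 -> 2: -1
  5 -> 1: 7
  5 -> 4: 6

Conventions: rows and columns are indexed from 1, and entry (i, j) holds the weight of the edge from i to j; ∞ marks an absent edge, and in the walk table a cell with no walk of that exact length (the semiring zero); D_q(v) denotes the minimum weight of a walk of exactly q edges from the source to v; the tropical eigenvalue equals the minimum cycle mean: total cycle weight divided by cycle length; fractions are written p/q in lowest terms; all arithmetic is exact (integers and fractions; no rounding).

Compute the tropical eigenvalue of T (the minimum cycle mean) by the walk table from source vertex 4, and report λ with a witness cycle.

q=0: [∞, ∞, ∞, 0, ∞]
q=1: [∞, -1, ∞, ∞, ∞]
q=2: [19, 2, -6, ∞, ∞]
q=3: [10, -11, -3, 1, 14]
q=4: [9, -8, -16, 2, 5]
q=5: [0, -21, -13, -9, 4]
Optimal cycle mean attained by: cycle 2->3->2, total (-5) + (-5), length 2.
Answer: λ = -5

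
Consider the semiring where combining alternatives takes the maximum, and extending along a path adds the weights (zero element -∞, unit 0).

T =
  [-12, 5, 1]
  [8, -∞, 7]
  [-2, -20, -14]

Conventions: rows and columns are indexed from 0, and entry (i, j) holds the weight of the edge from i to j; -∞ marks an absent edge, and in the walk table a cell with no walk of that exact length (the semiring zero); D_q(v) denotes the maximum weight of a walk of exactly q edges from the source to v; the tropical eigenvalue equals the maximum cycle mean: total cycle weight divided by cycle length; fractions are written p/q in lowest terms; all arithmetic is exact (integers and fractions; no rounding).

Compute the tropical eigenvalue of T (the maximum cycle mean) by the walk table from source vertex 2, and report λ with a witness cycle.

q=0: [-∞, -∞, 0]
q=1: [-2, -20, -14]
q=2: [-12, 3, -1]
q=3: [11, -7, 10]
Optimal cycle mean attained by: cycle 0->1->0, total 5 + 8, length 2.
Answer: λ = 13/2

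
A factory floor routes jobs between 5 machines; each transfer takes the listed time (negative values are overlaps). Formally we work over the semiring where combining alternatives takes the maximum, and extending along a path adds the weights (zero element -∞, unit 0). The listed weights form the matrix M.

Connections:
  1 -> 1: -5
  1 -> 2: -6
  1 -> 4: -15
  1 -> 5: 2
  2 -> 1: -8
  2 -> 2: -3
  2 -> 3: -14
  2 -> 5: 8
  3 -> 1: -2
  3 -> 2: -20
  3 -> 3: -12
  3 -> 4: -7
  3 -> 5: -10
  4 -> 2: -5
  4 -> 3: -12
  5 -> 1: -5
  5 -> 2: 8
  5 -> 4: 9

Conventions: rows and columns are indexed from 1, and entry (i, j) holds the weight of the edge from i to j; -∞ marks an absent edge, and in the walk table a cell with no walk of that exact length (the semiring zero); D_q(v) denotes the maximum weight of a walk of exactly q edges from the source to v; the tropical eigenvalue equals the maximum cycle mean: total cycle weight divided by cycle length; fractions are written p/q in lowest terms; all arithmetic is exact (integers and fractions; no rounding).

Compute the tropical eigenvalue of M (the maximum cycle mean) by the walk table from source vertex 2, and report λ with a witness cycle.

q=0: [-∞, 0, -∞, -∞, -∞]
q=1: [-8, -3, -14, -∞, 8]
q=2: [3, 16, -17, 17, 5]
q=3: [8, 13, 5, 14, 24]
q=4: [19, 32, 2, 33, 21]
q=5: [24, 29, 21, 30, 40]
Optimal cycle mean attained by: cycle 2->5->2, total 8 + 8, length 2.
Answer: λ = 8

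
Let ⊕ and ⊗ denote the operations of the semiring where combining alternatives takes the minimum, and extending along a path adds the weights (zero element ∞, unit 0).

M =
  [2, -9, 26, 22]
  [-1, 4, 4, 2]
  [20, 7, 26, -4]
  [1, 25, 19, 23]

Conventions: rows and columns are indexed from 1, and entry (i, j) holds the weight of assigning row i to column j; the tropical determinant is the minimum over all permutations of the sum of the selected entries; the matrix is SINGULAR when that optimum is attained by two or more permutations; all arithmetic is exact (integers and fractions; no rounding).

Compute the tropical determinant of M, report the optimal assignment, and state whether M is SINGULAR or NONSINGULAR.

σ = (1, 2, 3, 4): 2 + 4 + 26 + 23 = 55
σ = (1, 2, 4, 3): 2 + 4 + (-4) + 19 = 21
σ = (1, 3, 2, 4): 2 + 4 + 7 + 23 = 36
σ = (1, 3, 4, 2): 2 + 4 + (-4) + 25 = 27
σ = (1, 4, 2, 3): 2 + 2 + 7 + 19 = 30
σ = (1, 4, 3, 2): 2 + 2 + 26 + 25 = 55
σ = (2, 1, 3, 4): (-9) + (-1) + 26 + 23 = 39
σ = (2, 1, 4, 3): (-9) + (-1) + (-4) + 19 = 5
σ = (2, 3, 1, 4): (-9) + 4 + 20 + 23 = 38
σ = (2, 3, 4, 1): (-9) + 4 + (-4) + 1 = -8
σ = (2, 4, 1, 3): (-9) + 2 + 20 + 19 = 32
σ = (2, 4, 3, 1): (-9) + 2 + 26 + 1 = 20
σ = (3, 1, 2, 4): 26 + (-1) + 7 + 23 = 55
σ = (3, 1, 4, 2): 26 + (-1) + (-4) + 25 = 46
σ = (3, 2, 1, 4): 26 + 4 + 20 + 23 = 73
σ = (3, 2, 4, 1): 26 + 4 + (-4) + 1 = 27
σ = (3, 4, 1, 2): 26 + 2 + 20 + 25 = 73
σ = (3, 4, 2, 1): 26 + 2 + 7 + 1 = 36
σ = (4, 1, 2, 3): 22 + (-1) + 7 + 19 = 47
σ = (4, 1, 3, 2): 22 + (-1) + 26 + 25 = 72
σ = (4, 2, 1, 3): 22 + 4 + 20 + 19 = 65
σ = (4, 2, 3, 1): 22 + 4 + 26 + 1 = 53
σ = (4, 3, 1, 2): 22 + 4 + 20 + 25 = 71
σ = (4, 3, 2, 1): 22 + 4 + 7 + 1 = 34
Optimal value attained by: σ = (2, 3, 4, 1).
Answer: det⊕(M) = -8; verdict: NONSINGULAR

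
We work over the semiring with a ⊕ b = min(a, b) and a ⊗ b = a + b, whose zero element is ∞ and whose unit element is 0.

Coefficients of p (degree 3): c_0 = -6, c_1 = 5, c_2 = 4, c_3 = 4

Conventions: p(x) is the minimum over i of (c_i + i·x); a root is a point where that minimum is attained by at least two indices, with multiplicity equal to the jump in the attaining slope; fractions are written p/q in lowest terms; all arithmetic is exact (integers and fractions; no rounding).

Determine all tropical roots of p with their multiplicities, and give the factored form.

hull edge (i=0, c=-6) to (i=3, c=4): slope 10/3, span 3
Factored form: p(x) = 4 ⊗ (x ⊕ (-10/3)) ⊗ (x ⊕ (-10/3)) ⊗ (x ⊕ (-10/3))
Answer: roots = -10/3 (mult 3)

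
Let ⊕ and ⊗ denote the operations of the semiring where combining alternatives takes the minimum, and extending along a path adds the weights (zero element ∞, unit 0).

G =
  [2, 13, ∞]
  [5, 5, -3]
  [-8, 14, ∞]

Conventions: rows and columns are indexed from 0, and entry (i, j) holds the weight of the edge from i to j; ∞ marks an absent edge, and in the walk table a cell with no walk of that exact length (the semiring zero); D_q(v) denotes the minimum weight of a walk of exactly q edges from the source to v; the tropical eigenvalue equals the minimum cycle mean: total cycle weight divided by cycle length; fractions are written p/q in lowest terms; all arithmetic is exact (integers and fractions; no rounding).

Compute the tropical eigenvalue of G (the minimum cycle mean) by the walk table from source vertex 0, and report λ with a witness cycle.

q=0: [0, ∞, ∞]
q=1: [2, 13, ∞]
q=2: [4, 15, 10]
q=3: [2, 17, 12]
Optimal cycle mean attained by: cycle 0->1->2->0, total 13 + (-3) + (-8), length 3.
Answer: λ = 2/3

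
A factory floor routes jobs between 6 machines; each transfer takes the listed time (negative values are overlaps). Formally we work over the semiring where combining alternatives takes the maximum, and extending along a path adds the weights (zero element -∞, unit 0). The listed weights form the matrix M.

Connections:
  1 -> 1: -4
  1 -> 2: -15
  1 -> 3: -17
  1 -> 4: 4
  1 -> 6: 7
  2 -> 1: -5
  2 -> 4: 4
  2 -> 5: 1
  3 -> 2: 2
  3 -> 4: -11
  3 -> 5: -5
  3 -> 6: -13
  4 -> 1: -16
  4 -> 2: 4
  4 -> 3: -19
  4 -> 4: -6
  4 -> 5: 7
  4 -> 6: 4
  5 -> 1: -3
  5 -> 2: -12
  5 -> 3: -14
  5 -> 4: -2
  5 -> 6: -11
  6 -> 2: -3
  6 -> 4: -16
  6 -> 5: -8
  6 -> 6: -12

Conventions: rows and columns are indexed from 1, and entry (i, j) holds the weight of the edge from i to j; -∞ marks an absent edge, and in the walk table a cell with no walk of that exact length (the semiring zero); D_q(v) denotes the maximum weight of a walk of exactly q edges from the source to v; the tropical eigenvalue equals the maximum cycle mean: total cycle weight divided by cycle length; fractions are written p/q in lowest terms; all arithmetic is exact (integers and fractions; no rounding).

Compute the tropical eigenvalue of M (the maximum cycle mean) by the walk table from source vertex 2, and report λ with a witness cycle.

q=0: [-∞, 0, -∞, -∞, -∞, -∞]
q=1: [-5, -∞, -∞, 4, 1, -∞]
q=2: [-2, 8, -13, -1, 11, 8]
q=3: [8, 5, -3, 12, 9, 5]
q=4: [6, 16, -5, 12, 19, 16]
q=5: [16, 16, 5, 20, 19, 16]
q=6: [16, 24, 5, 20, 27, 24]
Optimal cycle mean attained by: cycle 2->4->2, total 4 + 4, length 2.
Answer: λ = 4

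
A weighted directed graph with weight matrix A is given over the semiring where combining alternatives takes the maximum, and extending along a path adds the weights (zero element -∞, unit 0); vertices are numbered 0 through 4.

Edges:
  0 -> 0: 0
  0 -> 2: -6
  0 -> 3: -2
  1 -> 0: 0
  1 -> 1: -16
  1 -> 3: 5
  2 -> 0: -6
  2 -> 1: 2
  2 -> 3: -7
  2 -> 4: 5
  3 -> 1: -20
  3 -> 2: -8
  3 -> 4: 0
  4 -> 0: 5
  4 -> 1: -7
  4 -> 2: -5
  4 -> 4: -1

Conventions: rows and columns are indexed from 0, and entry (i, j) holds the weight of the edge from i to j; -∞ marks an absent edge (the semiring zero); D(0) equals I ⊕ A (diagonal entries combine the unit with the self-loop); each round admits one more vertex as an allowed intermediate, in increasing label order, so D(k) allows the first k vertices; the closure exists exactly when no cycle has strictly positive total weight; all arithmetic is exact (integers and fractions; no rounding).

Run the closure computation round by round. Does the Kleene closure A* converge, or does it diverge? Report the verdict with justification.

D(0):
  [0, -∞, -6, -2, -∞]
  [0, 0, -∞, 5, -∞]
  [-6, 2, 0, -7, 5]
  [-∞, -20, -8, 0, 0]
  [5, -7, -5, -∞, 0]
D(1):
  [0, -∞, -6, -2, -∞]
  [0, 0, -6, 5, -∞]
  [-6, 2, 0, -7, 5]
  [-∞, -20, -8, 0, 0]
  [5, -7, -1, 3, 0]
D(2):
  [0, -∞, -6, -2, -∞]
  [0, 0, -6, 5, -∞]
  [2, 2, 0, 7, 5]
  [-20, -20, -8, 0, 0]
  [5, -7, -1, 3, 0]
Detection: at round 3, diagonal entry (4, 4) turns strictly positive.
Key observation: the cycle 4->0->2->4 has total weight 5 + (-6) + 5, which is strictly positive.
Answer: DIVERGES — positive cycle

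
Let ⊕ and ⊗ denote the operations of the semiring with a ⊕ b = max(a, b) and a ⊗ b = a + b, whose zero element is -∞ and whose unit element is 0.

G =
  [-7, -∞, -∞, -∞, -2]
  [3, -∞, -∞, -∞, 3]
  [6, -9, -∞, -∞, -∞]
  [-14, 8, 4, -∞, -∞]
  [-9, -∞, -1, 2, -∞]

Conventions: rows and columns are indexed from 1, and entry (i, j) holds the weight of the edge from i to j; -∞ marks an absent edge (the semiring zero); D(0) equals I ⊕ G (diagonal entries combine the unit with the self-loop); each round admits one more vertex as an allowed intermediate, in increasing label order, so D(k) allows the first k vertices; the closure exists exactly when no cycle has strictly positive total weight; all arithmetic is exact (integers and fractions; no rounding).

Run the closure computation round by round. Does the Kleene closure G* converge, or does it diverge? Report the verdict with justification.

D(0):
  [0, -∞, -∞, -∞, -2]
  [3, 0, -∞, -∞, 3]
  [6, -9, 0, -∞, -∞]
  [-14, 8, 4, 0, -∞]
  [-9, -∞, -1, 2, 0]
D(1):
  [0, -∞, -∞, -∞, -2]
  [3, 0, -∞, -∞, 3]
  [6, -9, 0, -∞, 4]
  [-14, 8, 4, 0, -16]
  [-9, -∞, -1, 2, 0]
D(2):
  [0, -∞, -∞, -∞, -2]
  [3, 0, -∞, -∞, 3]
  [6, -9, 0, -∞, 4]
  [11, 8, 4, 0, 11]
  [-9, -∞, -1, 2, 0]
Detection: at round 3, diagonal entry (5, 5) turns strictly positive.
Key observation: the cycle 5->3->1->5 has total weight (-1) + 6 + (-2), which is strictly positive.
Answer: DIVERGES — positive cycle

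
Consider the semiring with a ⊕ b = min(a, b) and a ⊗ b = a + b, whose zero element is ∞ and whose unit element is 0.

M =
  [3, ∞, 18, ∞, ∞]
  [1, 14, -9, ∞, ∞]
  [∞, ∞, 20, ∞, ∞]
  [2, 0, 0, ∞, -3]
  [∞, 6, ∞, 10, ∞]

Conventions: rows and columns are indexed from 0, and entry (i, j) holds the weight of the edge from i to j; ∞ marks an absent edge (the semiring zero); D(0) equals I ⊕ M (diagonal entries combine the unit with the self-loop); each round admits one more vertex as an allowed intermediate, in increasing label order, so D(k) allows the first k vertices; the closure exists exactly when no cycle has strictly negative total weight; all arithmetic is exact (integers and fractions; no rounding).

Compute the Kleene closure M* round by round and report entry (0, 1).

D(0):
  [0, ∞, 18, ∞, ∞]
  [1, 0, -9, ∞, ∞]
  [∞, ∞, 0, ∞, ∞]
  [2, 0, 0, 0, -3]
  [∞, 6, ∞, 10, 0]
D(1):
  [0, ∞, 18, ∞, ∞]
  [1, 0, -9, ∞, ∞]
  [∞, ∞, 0, ∞, ∞]
  [2, 0, 0, 0, -3]
  [∞, 6, ∞, 10, 0]
D(2):
  [0, ∞, 18, ∞, ∞]
  [1, 0, -9, ∞, ∞]
  [∞, ∞, 0, ∞, ∞]
  [1, 0, -9, 0, -3]
  [7, 6, -3, 10, 0]
D(3):
  [0, ∞, 18, ∞, ∞]
  [1, 0, -9, ∞, ∞]
  [∞, ∞, 0, ∞, ∞]
  [1, 0, -9, 0, -3]
  [7, 6, -3, 10, 0]
D(4):
  [0, ∞, 18, ∞, ∞]
  [1, 0, -9, ∞, ∞]
  [∞, ∞, 0, ∞, ∞]
  [1, 0, -9, 0, -3]
  [7, 6, -3, 10, 0]
D(5):
  [0, ∞, 18, ∞, ∞]
  [1, 0, -9, ∞, ∞]
  [∞, ∞, 0, ∞, ∞]
  [1, 0, -9, 0, -3]
  [7, 6, -3, 10, 0]
Answer: M*[0][1] = ∞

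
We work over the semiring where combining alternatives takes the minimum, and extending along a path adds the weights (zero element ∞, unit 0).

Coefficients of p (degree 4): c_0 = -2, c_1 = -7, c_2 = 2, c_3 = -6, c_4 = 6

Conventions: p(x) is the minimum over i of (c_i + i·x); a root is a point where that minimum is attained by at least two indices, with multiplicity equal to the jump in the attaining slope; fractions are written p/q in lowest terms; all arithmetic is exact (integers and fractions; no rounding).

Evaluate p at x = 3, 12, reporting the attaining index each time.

p(3) = min(-2+0·3=-2, -7+1·3=-4, 2+2·3=8, -6+3·3=3, 6+4·3=18) = -4 (attained by i=1)
p(12) = min(-2+0·12=-2, -7+1·12=5, 2+2·12=26, -6+3·12=30, 6+4·12=54) = -2 (attained by i=0)
Answer: p(3) = -4; p(12) = -2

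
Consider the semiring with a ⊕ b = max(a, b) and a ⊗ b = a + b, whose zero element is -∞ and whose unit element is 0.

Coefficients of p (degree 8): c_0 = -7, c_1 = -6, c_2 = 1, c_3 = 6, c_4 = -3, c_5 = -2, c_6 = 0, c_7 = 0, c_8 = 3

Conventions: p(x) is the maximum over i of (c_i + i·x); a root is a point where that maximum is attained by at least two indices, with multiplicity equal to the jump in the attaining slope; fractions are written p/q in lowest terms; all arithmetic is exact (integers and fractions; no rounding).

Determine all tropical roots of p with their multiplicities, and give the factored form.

hull edge (i=0, c=-7) to (i=3, c=6): slope 13/3, span 3
hull edge (i=3, c=6) to (i=8, c=3): slope -3/5, span 5
Factored form: p(x) = 3 ⊗ (x ⊕ (-13/3)) ⊗ (x ⊕ (-13/3)) ⊗ (x ⊕ (-13/3)) ⊗ (x ⊕ 3/5) ⊗ (x ⊕ 3/5) ⊗ (x ⊕ 3/5) ⊗ (x ⊕ 3/5) ⊗ (x ⊕ 3/5)
Answer: roots = -13/3 (mult 3), 3/5 (mult 5)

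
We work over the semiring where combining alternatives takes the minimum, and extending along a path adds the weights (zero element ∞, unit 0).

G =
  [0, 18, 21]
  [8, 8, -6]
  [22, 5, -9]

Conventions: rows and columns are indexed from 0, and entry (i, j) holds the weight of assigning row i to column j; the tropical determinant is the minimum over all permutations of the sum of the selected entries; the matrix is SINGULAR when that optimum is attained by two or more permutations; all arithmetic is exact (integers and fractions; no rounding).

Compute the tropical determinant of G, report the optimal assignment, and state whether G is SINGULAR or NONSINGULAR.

σ = (0, 1, 2): 0 + 8 + (-9) = -1
σ = (0, 2, 1): 0 + (-6) + 5 = -1
σ = (1, 0, 2): 18 + 8 + (-9) = 17
σ = (1, 2, 0): 18 + (-6) + 22 = 34
σ = (2, 0, 1): 21 + 8 + 5 = 34
σ = (2, 1, 0): 21 + 8 + 22 = 51
Optimal value attained by: σ = (0, 1, 2).
Answer: det⊕(G) = -1; verdict: SINGULAR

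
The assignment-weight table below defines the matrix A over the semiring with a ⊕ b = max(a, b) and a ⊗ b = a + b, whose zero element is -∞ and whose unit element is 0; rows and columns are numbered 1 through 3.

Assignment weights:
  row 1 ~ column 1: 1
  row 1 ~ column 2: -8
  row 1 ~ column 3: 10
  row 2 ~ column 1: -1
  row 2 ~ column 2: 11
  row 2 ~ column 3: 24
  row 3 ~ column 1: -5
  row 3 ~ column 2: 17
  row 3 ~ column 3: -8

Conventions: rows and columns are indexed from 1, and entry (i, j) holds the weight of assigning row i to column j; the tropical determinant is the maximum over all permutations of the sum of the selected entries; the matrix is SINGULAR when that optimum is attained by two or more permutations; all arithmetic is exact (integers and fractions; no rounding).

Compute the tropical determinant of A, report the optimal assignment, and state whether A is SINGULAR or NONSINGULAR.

σ = (1, 2, 3): 1 + 11 + (-8) = 4
σ = (1, 3, 2): 1 + 24 + 17 = 42
σ = (2, 1, 3): (-8) + (-1) + (-8) = -17
σ = (2, 3, 1): (-8) + 24 + (-5) = 11
σ = (3, 1, 2): 10 + (-1) + 17 = 26
σ = (3, 2, 1): 10 + 11 + (-5) = 16
Optimal value attained by: σ = (1, 3, 2).
Answer: det⊕(A) = 42; verdict: NONSINGULAR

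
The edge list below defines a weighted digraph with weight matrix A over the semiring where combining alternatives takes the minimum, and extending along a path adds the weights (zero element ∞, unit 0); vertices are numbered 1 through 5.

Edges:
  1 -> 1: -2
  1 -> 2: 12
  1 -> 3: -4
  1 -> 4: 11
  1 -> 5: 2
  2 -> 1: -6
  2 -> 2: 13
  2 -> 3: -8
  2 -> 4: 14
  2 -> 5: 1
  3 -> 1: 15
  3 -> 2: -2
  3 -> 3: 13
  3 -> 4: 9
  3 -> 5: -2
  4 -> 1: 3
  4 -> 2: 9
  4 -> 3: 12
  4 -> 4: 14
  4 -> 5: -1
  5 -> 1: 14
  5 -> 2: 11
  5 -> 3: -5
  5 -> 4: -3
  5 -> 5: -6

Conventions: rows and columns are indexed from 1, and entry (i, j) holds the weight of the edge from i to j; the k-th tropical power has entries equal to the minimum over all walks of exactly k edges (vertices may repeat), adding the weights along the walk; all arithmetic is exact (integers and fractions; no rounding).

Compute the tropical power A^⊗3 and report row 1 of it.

A^⊗2:
  [-4, -6, -6, -1, -6]
  [-8, -10, -10, -2, -10]
  [-8, 9, -10, -5, -8]
  [1, 10, -6, -4, -7]
  [0, -7, -11, -9, -12]
A^⊗3:
  [-12, -8, -14, -9, -12]
  [-16, -12, -18, -13, -16]
  [-10, -12, -13, -11, -14]
  [-1, -8, -12, -10, -13]
  [-13, -13, -17, -15, -18]
Answer: row 1 of A^⊗3 = [-12, -8, -14, -9, -12]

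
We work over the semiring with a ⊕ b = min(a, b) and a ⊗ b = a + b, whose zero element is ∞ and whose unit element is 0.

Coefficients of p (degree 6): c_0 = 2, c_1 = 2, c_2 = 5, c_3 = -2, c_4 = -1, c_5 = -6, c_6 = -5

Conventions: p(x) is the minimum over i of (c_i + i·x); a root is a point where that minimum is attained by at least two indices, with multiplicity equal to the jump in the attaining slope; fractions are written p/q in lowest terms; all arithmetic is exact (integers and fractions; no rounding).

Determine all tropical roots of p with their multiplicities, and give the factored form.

hull edge (i=0, c=2) to (i=5, c=-6): slope -8/5, span 5
hull edge (i=5, c=-6) to (i=6, c=-5): slope 1, span 1
Factored form: p(x) = -5 ⊗ (x ⊕ (-1)) ⊗ (x ⊕ 8/5) ⊗ (x ⊕ 8/5) ⊗ (x ⊕ 8/5) ⊗ (x ⊕ 8/5) ⊗ (x ⊕ 8/5)
Answer: roots = -1 (mult 1), 8/5 (mult 5)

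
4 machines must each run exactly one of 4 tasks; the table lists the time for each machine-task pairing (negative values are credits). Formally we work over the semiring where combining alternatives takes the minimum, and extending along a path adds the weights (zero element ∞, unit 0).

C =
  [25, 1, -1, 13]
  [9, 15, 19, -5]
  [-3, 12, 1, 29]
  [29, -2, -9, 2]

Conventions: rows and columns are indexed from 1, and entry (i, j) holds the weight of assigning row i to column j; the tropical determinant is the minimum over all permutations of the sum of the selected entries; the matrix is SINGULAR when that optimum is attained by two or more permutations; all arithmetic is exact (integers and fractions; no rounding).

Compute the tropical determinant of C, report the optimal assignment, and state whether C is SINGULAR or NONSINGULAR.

σ = (1, 2, 3, 4): 25 + 15 + 1 + 2 = 43
σ = (1, 2, 4, 3): 25 + 15 + 29 + (-9) = 60
σ = (1, 3, 2, 4): 25 + 19 + 12 + 2 = 58
σ = (1, 3, 4, 2): 25 + 19 + 29 + (-2) = 71
σ = (1, 4, 2, 3): 25 + (-5) + 12 + (-9) = 23
σ = (1, 4, 3, 2): 25 + (-5) + 1 + (-2) = 19
σ = (2, 1, 3, 4): 1 + 9 + 1 + 2 = 13
σ = (2, 1, 4, 3): 1 + 9 + 29 + (-9) = 30
σ = (2, 3, 1, 4): 1 + 19 + (-3) + 2 = 19
σ = (2, 3, 4, 1): 1 + 19 + 29 + 29 = 78
σ = (2, 4, 1, 3): 1 + (-5) + (-3) + (-9) = -16
σ = (2, 4, 3, 1): 1 + (-5) + 1 + 29 = 26
σ = (3, 1, 2, 4): (-1) + 9 + 12 + 2 = 22
σ = (3, 1, 4, 2): (-1) + 9 + 29 + (-2) = 35
σ = (3, 2, 1, 4): (-1) + 15 + (-3) + 2 = 13
σ = (3, 2, 4, 1): (-1) + 15 + 29 + 29 = 72
σ = (3, 4, 1, 2): (-1) + (-5) + (-3) + (-2) = -11
σ = (3, 4, 2, 1): (-1) + (-5) + 12 + 29 = 35
σ = (4, 1, 2, 3): 13 + 9 + 12 + (-9) = 25
σ = (4, 1, 3, 2): 13 + 9 + 1 + (-2) = 21
σ = (4, 2, 1, 3): 13 + 15 + (-3) + (-9) = 16
σ = (4, 2, 3, 1): 13 + 15 + 1 + 29 = 58
σ = (4, 3, 1, 2): 13 + 19 + (-3) + (-2) = 27
σ = (4, 3, 2, 1): 13 + 19 + 12 + 29 = 73
Optimal value attained by: σ = (2, 4, 1, 3).
Answer: det⊕(C) = -16; verdict: NONSINGULAR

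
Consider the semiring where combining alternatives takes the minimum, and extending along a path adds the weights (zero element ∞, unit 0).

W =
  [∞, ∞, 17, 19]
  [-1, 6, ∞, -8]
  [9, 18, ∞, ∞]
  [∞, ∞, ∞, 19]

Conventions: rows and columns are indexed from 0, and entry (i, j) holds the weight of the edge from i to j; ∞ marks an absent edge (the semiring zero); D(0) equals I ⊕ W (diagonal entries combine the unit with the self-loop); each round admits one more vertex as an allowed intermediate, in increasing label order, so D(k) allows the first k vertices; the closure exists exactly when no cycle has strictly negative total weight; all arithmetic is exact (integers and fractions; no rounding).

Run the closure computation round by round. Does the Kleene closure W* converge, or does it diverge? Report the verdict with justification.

D(0):
  [0, ∞, 17, 19]
  [-1, 0, ∞, -8]
  [9, 18, 0, ∞]
  [∞, ∞, ∞, 0]
D(1):
  [0, ∞, 17, 19]
  [-1, 0, 16, -8]
  [9, 18, 0, 28]
  [∞, ∞, ∞, 0]
D(2):
  [0, ∞, 17, 19]
  [-1, 0, 16, -8]
  [9, 18, 0, 10]
  [∞, ∞, ∞, 0]
D(3):
  [0, 35, 17, 19]
  [-1, 0, 16, -8]
  [9, 18, 0, 10]
  [∞, ∞, ∞, 0]
D(4):
  [0, 35, 17, 19]
  [-1, 0, 16, -8]
  [9, 18, 0, 10]
  [∞, ∞, ∞, 0]
Key observation: every diagonal entry stays at the unit through all rounds, so no improving cycle exists.
Answer: CONVERGES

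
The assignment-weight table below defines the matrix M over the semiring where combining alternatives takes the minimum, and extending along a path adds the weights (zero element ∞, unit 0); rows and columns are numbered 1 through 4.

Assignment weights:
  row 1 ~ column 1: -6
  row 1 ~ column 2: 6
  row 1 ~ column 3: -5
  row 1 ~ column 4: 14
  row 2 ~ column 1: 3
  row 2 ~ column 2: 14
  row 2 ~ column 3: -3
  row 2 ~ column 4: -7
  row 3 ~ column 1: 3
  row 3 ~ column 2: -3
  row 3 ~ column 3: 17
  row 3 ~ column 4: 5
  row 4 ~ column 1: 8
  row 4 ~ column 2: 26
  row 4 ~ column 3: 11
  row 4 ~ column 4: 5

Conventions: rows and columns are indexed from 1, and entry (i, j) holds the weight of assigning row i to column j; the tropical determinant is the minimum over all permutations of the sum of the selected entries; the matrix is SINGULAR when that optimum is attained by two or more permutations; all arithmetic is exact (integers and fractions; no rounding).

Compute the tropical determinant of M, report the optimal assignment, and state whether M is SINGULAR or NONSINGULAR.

σ = (1, 2, 3, 4): (-6) + 14 + 17 + 5 = 30
σ = (1, 2, 4, 3): (-6) + 14 + 5 + 11 = 24
σ = (1, 3, 2, 4): (-6) + (-3) + (-3) + 5 = -7
σ = (1, 3, 4, 2): (-6) + (-3) + 5 + 26 = 22
σ = (1, 4, 2, 3): (-6) + (-7) + (-3) + 11 = -5
σ = (1, 4, 3, 2): (-6) + (-7) + 17 + 26 = 30
σ = (2, 1, 3, 4): 6 + 3 + 17 + 5 = 31
σ = (2, 1, 4, 3): 6 + 3 + 5 + 11 = 25
σ = (2, 3, 1, 4): 6 + (-3) + 3 + 5 = 11
σ = (2, 3, 4, 1): 6 + (-3) + 5 + 8 = 16
σ = (2, 4, 1, 3): 6 + (-7) + 3 + 11 = 13
σ = (2, 4, 3, 1): 6 + (-7) + 17 + 8 = 24
σ = (3, 1, 2, 4): (-5) + 3 + (-3) + 5 = 0
σ = (3, 1, 4, 2): (-5) + 3 + 5 + 26 = 29
σ = (3, 2, 1, 4): (-5) + 14 + 3 + 5 = 17
σ = (3, 2, 4, 1): (-5) + 14 + 5 + 8 = 22
σ = (3, 4, 1, 2): (-5) + (-7) + 3 + 26 = 17
σ = (3, 4, 2, 1): (-5) + (-7) + (-3) + 8 = -7
σ = (4, 1, 2, 3): 14 + 3 + (-3) + 11 = 25
σ = (4, 1, 3, 2): 14 + 3 + 17 + 26 = 60
σ = (4, 2, 1, 3): 14 + 14 + 3 + 11 = 42
σ = (4, 2, 3, 1): 14 + 14 + 17 + 8 = 53
σ = (4, 3, 1, 2): 14 + (-3) + 3 + 26 = 40
σ = (4, 3, 2, 1): 14 + (-3) + (-3) + 8 = 16
Optimal value attained by: σ = (1, 3, 2, 4).
Answer: det⊕(M) = -7; verdict: SINGULAR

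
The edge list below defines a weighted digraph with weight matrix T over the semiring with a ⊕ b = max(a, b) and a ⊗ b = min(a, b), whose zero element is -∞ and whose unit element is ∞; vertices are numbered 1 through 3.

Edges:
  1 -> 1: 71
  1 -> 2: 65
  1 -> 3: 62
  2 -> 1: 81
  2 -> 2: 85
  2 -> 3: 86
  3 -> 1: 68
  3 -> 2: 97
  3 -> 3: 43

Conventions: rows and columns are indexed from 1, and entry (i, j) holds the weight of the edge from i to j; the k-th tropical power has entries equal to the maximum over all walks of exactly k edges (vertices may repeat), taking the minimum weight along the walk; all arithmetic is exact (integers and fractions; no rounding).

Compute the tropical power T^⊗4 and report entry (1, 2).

T^⊗2:
  [71, 65, 65]
  [81, 86, 85]
  [81, 85, 86]
T^⊗3:
  [71, 65, 65]
  [81, 85, 86]
  [81, 86, 85]
T^⊗4:
  [71, 65, 65]
  [81, 86, 85]
  [81, 85, 86]
Key observation: the optimum is the walk 1->1->1->1->2, with weight 71 min 71 min 71 min 65 = 65.
Optimal value attained by: walk 1->1->1->1->2.
Answer: (T^⊗4)[1][2] = 65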